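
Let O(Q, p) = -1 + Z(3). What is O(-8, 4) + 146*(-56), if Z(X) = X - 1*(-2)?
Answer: -8172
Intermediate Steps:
Z(X) = 2 + X (Z(X) = X + 2 = 2 + X)
O(Q, p) = 4 (O(Q, p) = -1 + (2 + 3) = -1 + 5 = 4)
O(-8, 4) + 146*(-56) = 4 + 146*(-56) = 4 - 8176 = -8172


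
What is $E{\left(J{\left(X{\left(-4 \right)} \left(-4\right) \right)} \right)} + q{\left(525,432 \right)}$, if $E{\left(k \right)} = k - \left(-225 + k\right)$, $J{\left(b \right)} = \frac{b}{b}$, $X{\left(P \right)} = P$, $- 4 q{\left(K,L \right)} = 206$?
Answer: $\frac{347}{2} \approx 173.5$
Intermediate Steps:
$q{\left(K,L \right)} = - \frac{103}{2}$ ($q{\left(K,L \right)} = \left(- \frac{1}{4}\right) 206 = - \frac{103}{2}$)
$J{\left(b \right)} = 1$
$E{\left(k \right)} = 225$
$E{\left(J{\left(X{\left(-4 \right)} \left(-4\right) \right)} \right)} + q{\left(525,432 \right)} = 225 - \frac{103}{2} = \frac{347}{2}$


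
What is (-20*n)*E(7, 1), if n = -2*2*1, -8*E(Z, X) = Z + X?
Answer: -80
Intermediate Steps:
E(Z, X) = -X/8 - Z/8 (E(Z, X) = -(Z + X)/8 = -(X + Z)/8 = -X/8 - Z/8)
n = -4 (n = -4*1 = -4)
(-20*n)*E(7, 1) = (-20*(-4))*(-⅛*1 - ⅛*7) = 80*(-⅛ - 7/8) = 80*(-1) = -80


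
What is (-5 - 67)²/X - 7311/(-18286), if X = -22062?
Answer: 11083443/67237622 ≈ 0.16484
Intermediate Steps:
(-5 - 67)²/X - 7311/(-18286) = (-5 - 67)²/(-22062) - 7311/(-18286) = (-72)²*(-1/22062) - 7311*(-1/18286) = 5184*(-1/22062) + 7311/18286 = -864/3677 + 7311/18286 = 11083443/67237622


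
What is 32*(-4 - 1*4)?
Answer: -256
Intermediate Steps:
32*(-4 - 1*4) = 32*(-4 - 4) = 32*(-8) = -256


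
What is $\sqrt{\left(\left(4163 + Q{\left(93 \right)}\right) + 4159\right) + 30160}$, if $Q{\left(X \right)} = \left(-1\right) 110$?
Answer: $2 \sqrt{9593} \approx 195.89$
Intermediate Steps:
$Q{\left(X \right)} = -110$
$\sqrt{\left(\left(4163 + Q{\left(93 \right)}\right) + 4159\right) + 30160} = \sqrt{\left(\left(4163 - 110\right) + 4159\right) + 30160} = \sqrt{\left(4053 + 4159\right) + 30160} = \sqrt{8212 + 30160} = \sqrt{38372} = 2 \sqrt{9593}$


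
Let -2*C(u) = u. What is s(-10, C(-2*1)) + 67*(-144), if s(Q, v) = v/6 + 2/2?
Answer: -57881/6 ≈ -9646.8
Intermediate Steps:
C(u) = -u/2
s(Q, v) = 1 + v/6 (s(Q, v) = v*(1/6) + 2*(1/2) = v/6 + 1 = 1 + v/6)
s(-10, C(-2*1)) + 67*(-144) = (1 + (-(-1))/6) + 67*(-144) = (1 + (-1/2*(-2))/6) - 9648 = (1 + (1/6)*1) - 9648 = (1 + 1/6) - 9648 = 7/6 - 9648 = -57881/6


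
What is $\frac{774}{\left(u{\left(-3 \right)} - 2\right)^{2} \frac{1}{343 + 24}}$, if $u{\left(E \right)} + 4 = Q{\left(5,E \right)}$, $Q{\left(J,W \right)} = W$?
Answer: $\frac{31562}{9} \approx 3506.9$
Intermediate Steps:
$u{\left(E \right)} = -4 + E$
$\frac{774}{\left(u{\left(-3 \right)} - 2\right)^{2} \frac{1}{343 + 24}} = \frac{774}{\left(\left(-4 - 3\right) - 2\right)^{2} \frac{1}{343 + 24}} = \frac{774}{\left(-7 - 2\right)^{2} \cdot \frac{1}{367}} = \frac{774}{\left(-9\right)^{2} \cdot \frac{1}{367}} = \frac{774}{81 \cdot \frac{1}{367}} = \frac{774}{\frac{81}{367}} = 774 \cdot \frac{367}{81} = \frac{31562}{9}$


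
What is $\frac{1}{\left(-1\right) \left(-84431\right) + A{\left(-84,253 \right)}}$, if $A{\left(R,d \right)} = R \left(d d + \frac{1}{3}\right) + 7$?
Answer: $- \frac{1}{5292346} \approx -1.8895 \cdot 10^{-7}$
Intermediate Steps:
$A{\left(R,d \right)} = 7 + R \left(\frac{1}{3} + d^{2}\right)$ ($A{\left(R,d \right)} = R \left(d^{2} + \frac{1}{3}\right) + 7 = R \left(\frac{1}{3} + d^{2}\right) + 7 = 7 + R \left(\frac{1}{3} + d^{2}\right)$)
$\frac{1}{\left(-1\right) \left(-84431\right) + A{\left(-84,253 \right)}} = \frac{1}{\left(-1\right) \left(-84431\right) + \left(7 + \frac{1}{3} \left(-84\right) - 84 \cdot 253^{2}\right)} = \frac{1}{84431 - 5376777} = \frac{1}{-5292346} = - \frac{1}{5292346}$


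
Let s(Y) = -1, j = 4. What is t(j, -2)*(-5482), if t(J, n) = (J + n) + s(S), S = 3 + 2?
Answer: -5482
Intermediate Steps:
S = 5
t(J, n) = -1 + J + n (t(J, n) = (J + n) - 1 = -1 + J + n)
t(j, -2)*(-5482) = (-1 + 4 - 2)*(-5482) = 1*(-5482) = -5482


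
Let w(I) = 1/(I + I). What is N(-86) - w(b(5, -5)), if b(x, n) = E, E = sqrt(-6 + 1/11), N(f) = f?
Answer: -86 + I*sqrt(715)/130 ≈ -86.0 + 0.20569*I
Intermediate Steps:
E = I*sqrt(715)/11 (E = sqrt(-6 + 1/11) = sqrt(-65/11) = I*sqrt(715)/11 ≈ 2.4309*I)
b(x, n) = I*sqrt(715)/11
w(I) = 1/(2*I)
N(-86) - w(b(5, -5)) = -86 - 1/(2*(I*sqrt(715)/11)) = -86 - (-I*sqrt(715)/65)/2 = -86 - (-1)*I*sqrt(715)/130 = -86 + I*sqrt(715)/130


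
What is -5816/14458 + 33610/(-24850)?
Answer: -31523049/17964065 ≈ -1.7548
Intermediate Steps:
-5816/14458 + 33610/(-24850) = -5816*1/14458 + 33610*(-1/24850) = -2908/7229 - 3361/2485 = -31523049/17964065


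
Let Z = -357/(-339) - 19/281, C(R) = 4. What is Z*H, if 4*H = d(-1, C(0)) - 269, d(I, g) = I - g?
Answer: -2143502/31753 ≈ -67.505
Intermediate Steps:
H = -137/2 (H = ((-1 - 1*4) - 269)/4 = ((-1 - 4) - 269)/4 = (-5 - 269)/4 = (¼)*(-274) = -137/2 ≈ -68.500)
Z = 31292/31753 (Z = -357*(-1/339) - 19*1/281 = 119/113 - 19/281 = 31292/31753 ≈ 0.98548)
Z*H = (31292/31753)*(-137/2) = -2143502/31753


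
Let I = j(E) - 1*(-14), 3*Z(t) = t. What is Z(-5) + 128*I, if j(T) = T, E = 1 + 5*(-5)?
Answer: -3845/3 ≈ -1281.7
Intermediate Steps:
E = -24 (E = 1 - 25 = -24)
Z(t) = t/3
I = -10 (I = -24 - 1*(-14) = -24 + 14 = -10)
Z(-5) + 128*I = (1/3)*(-5) + 128*(-10) = -5/3 - 1280 = -3845/3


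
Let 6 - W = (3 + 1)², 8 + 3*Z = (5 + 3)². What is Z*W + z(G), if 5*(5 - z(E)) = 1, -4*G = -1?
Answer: -2728/15 ≈ -181.87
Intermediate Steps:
G = ¼ (G = -¼*(-1) = ¼ ≈ 0.25000)
z(E) = 24/5 (z(E) = 5 - ⅕*1 = 5 - ⅕ = 24/5)
Z = 56/3 (Z = -8/3 + (5 + 3)²/3 = -8/3 + (⅓)*8² = -8/3 + (⅓)*64 = -8/3 + 64/3 = 56/3 ≈ 18.667)
W = -10 (W = 6 - (3 + 1)² = 6 - 1*4² = 6 - 1*16 = 6 - 16 = -10)
Z*W + z(G) = (56/3)*(-10) + 24/5 = -560/3 + 24/5 = -2728/15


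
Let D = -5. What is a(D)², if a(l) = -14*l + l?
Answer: 4225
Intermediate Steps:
a(l) = -13*l
a(D)² = (-13*(-5))² = 65² = 4225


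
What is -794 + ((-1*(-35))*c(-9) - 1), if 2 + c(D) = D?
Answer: -1180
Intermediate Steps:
c(D) = -2 + D
-794 + ((-1*(-35))*c(-9) - 1) = -794 + ((-1*(-35))*(-2 - 9) - 1) = -794 + (35*(-11) - 1) = -794 + (-385 - 1) = -794 - 386 = -1180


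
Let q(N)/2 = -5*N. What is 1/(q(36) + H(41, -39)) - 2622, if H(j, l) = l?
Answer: -1046179/399 ≈ -2622.0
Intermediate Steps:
q(N) = -10*N (q(N) = 2*(-5*N) = -10*N)
1/(q(36) + H(41, -39)) - 2622 = 1/(-10*36 - 39) - 2622 = 1/(-360 - 39) - 2622 = 1/(-399) - 2622 = -1/399 - 2622 = -1046179/399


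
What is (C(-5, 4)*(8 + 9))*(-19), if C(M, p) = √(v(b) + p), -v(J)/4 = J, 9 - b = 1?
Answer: -646*I*√7 ≈ -1709.2*I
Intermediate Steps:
b = 8 (b = 9 - 1*1 = 9 - 1 = 8)
v(J) = -4*J
C(M, p) = √(-32 + p) (C(M, p) = √(-4*8 + p) = √(-32 + p))
(C(-5, 4)*(8 + 9))*(-19) = (√(-32 + 4)*(8 + 9))*(-19) = (√(-28)*17)*(-19) = ((2*I*√7)*17)*(-19) = (34*I*√7)*(-19) = -646*I*√7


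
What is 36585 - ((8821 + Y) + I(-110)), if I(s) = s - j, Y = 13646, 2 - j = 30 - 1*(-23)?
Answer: 14177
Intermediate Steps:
j = -51 (j = 2 - (30 - 1*(-23)) = 2 - (30 + 23) = 2 - 1*53 = 2 - 53 = -51)
I(s) = 51 + s (I(s) = s - 1*(-51) = s + 51 = 51 + s)
36585 - ((8821 + Y) + I(-110)) = 36585 - ((8821 + 13646) + (51 - 110)) = 36585 - (22467 - 59) = 36585 - 1*22408 = 36585 - 22408 = 14177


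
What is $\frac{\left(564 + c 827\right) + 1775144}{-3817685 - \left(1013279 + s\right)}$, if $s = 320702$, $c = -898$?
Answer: $- \frac{172177}{858611} \approx -0.20053$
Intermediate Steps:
$\frac{\left(564 + c 827\right) + 1775144}{-3817685 - \left(1013279 + s\right)} = \frac{\left(564 - 742646\right) + 1775144}{-3817685 - 1333981} = \frac{-742082 + 1775144}{-3817685 - 1333981} = \frac{1033062}{-5151666} = 1033062 \left(- \frac{1}{5151666}\right) = - \frac{172177}{858611}$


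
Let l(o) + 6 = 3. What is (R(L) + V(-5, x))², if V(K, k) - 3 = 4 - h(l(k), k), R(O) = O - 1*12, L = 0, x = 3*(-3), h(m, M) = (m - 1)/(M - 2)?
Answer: 3481/121 ≈ 28.769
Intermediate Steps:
l(o) = -3 (l(o) = -6 + 3 = -3)
h(m, M) = (-1 + m)/(-2 + M)
x = -9
R(O) = -12 + O (R(O) = O - 12 = -12 + O)
V(K, k) = 7 + 4/(-2 + k) (V(K, k) = 3 + (4 - (-1 - 3)/(-2 + k)) = 3 + (4 - (-4)/(-2 + k)) = 3 + (4 + 4/(-2 + k)) = 7 + 4/(-2 + k))
(R(L) + V(-5, x))² = ((-12 + 0) + (-10 + 7*(-9))/(-2 - 9))² = (-12 + (-10 - 63)/(-11))² = (-12 - 1/11*(-73))² = (-12 + 73/11)² = (-59/11)² = 3481/121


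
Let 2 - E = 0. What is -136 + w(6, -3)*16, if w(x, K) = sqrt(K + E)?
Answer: -136 + 16*I ≈ -136.0 + 16.0*I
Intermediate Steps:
E = 2 (E = 2 - 1*0 = 2 + 0 = 2)
w(x, K) = sqrt(2 + K) (w(x, K) = sqrt(K + 2) = sqrt(2 + K))
-136 + w(6, -3)*16 = -136 + sqrt(2 - 3)*16 = -136 + sqrt(-1)*16 = -136 + I*16 = -136 + 16*I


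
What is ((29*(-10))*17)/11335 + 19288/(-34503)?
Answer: -77745854/78218301 ≈ -0.99396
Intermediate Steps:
((29*(-10))*17)/11335 + 19288/(-34503) = -290*17*(1/11335) + 19288*(-1/34503) = -4930*1/11335 - 19288/34503 = -986/2267 - 19288/34503 = -77745854/78218301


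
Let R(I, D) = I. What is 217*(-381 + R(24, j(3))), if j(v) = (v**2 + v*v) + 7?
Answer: -77469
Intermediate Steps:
j(v) = 7 + 2*v**2 (j(v) = (v**2 + v**2) + 7 = 2*v**2 + 7 = 7 + 2*v**2)
217*(-381 + R(24, j(3))) = 217*(-381 + 24) = 217*(-357) = -77469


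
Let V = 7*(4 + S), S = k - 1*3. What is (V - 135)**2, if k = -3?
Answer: 22201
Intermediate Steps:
S = -6 (S = -3 - 1*3 = -3 - 3 = -6)
V = -14 (V = 7*(4 - 6) = 7*(-2) = -14)
(V - 135)**2 = (-14 - 135)**2 = (-149)**2 = 22201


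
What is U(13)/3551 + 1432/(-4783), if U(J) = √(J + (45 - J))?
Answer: -1432/4783 + 3*√5/3551 ≈ -0.29750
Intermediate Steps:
U(J) = 3*√5 (U(J) = √45 = 3*√5)
U(13)/3551 + 1432/(-4783) = (3*√5)/3551 + 1432/(-4783) = (3*√5)*(1/3551) + 1432*(-1/4783) = 3*√5/3551 - 1432/4783 = -1432/4783 + 3*√5/3551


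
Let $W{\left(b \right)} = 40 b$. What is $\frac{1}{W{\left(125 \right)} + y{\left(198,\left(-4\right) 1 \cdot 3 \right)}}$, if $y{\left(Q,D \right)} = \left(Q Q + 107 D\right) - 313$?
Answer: $\frac{1}{42607} \approx 2.347 \cdot 10^{-5}$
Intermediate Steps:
$y{\left(Q,D \right)} = -313 + Q^{2} + 107 D$ ($y{\left(Q,D \right)} = \left(Q^{2} + 107 D\right) - 313 = -313 + Q^{2} + 107 D$)
$\frac{1}{W{\left(125 \right)} + y{\left(198,\left(-4\right) 1 \cdot 3 \right)}} = \frac{1}{40 \cdot 125 + \left(-313 + 198^{2} + 107 \left(-4\right) 1 \cdot 3\right)} = \frac{1}{5000 + \left(-313 + 39204 + 107 \left(\left(-4\right) 3\right)\right)} = \frac{1}{5000 + \left(-313 + 39204 + 107 \left(-12\right)\right)} = \frac{1}{5000 - -37607} = \frac{1}{5000 + 37607} = \frac{1}{42607}$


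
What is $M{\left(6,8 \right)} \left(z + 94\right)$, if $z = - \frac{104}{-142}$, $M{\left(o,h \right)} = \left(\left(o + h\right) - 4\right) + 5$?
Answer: $\frac{100890}{71} \approx 1421.0$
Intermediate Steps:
$M{\left(o,h \right)} = 1 + h + o$ ($M{\left(o,h \right)} = \left(\left(h + o\right) - 4\right) + 5 = \left(-4 + h + o\right) + 5 = 1 + h + o$)
$z = \frac{52}{71}$ ($z = \left(-104\right) \left(- \frac{1}{142}\right) = \frac{52}{71} \approx 0.73239$)
$M{\left(6,8 \right)} \left(z + 94\right) = \left(1 + 8 + 6\right) \left(\frac{52}{71} + 94\right) = 15 \cdot \frac{6726}{71} = \frac{100890}{71}$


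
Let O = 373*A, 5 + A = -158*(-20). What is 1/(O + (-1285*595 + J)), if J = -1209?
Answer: 1/411031 ≈ 2.4329e-6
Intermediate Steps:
A = 3155 (A = -5 - 158*(-20) = -5 + 3160 = 3155)
O = 1176815 (O = 373*3155 = 1176815)
1/(O + (-1285*595 + J)) = 1/(1176815 + (-1285*595 - 1209)) = 1/(1176815 + (-764575 - 1209)) = 1/(1176815 - 765784) = 1/411031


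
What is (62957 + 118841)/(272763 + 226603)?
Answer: 90899/249683 ≈ 0.36406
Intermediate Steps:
(62957 + 118841)/(272763 + 226603) = 181798/499366 = 181798*(1/499366) = 90899/249683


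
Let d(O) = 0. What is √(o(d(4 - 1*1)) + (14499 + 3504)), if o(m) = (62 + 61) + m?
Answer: 3*√2014 ≈ 134.63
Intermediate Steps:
o(m) = 123 + m
√(o(d(4 - 1*1)) + (14499 + 3504)) = √((123 + 0) + (14499 + 3504)) = √(123 + 18003) = √18126 = 3*√2014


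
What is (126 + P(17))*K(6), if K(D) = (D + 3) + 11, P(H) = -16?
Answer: 2200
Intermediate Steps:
K(D) = 14 + D (K(D) = (3 + D) + 11 = 14 + D)
(126 + P(17))*K(6) = (126 - 16)*(14 + 6) = 110*20 = 2200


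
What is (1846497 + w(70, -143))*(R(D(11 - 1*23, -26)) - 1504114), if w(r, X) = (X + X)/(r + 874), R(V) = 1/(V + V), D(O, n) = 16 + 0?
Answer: -41948965642318327/15104 ≈ -2.7773e+12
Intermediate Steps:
D(O, n) = 16
R(V) = 1/(2*V)
w(r, X) = 2*X/(874 + r) (w(r, X) = (2*X)/(874 + r) = 2*X/(874 + r))
(1846497 + w(70, -143))*(R(D(11 - 1*23, -26)) - 1504114) = (1846497 + 2*(-143)/(874 + 70))*((½)/16 - 1504114) = (1846497 + 2*(-143)/944)*((½)*(1/16) - 1504114) = (1846497 + 2*(-143)*(1/944))*(1/32 - 1504114) = (1846497 - 143/472)*(-48131647/32) = (871546441/472)*(-48131647/32) = -41948965642318327/15104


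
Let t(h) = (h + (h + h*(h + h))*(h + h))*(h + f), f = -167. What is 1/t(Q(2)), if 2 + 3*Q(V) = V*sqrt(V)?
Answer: -99549/17710070 - 76059*sqrt(2)/17710070 ≈ -0.011695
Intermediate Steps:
Q(V) = -2/3 + V**(3/2)/3 (Q(V) = -2/3 + (V*sqrt(V))/3 = -2/3 + V**(3/2)/3)
t(h) = (-167 + h)*(h + 2*h*(h + 2*h**2)) (t(h) = (h + (h + h*(h + h))*(h + h))*(h - 167) = (h + (h + h*(2*h))*(2*h))*(-167 + h) = (h + (h + 2*h**2)*(2*h))*(-167 + h) = (h + 2*h*(h + 2*h**2))*(-167 + h) = (-167 + h)*(h + 2*h*(h + 2*h**2)))
1/t(Q(2)) = 1/((-2/3 + 2**(3/2)/3)*(-167 - 666*(-2/3 + 2**(3/2)/3)**2 - 333*(-2/3 + 2**(3/2)/3) + 4*(-2/3 + 2**(3/2)/3)**3)) = 1/((-2/3 + (2*sqrt(2))/3)*(-167 - 666*(-2/3 + (2*sqrt(2))/3)**2 - 333*(-2/3 + (2*sqrt(2))/3) + 4*(-2/3 + (2*sqrt(2))/3)**3)) = 1/((-2/3 + 2*sqrt(2)/3)*(-167 - 666*(-2/3 + 2*sqrt(2)/3)**2 - 333*(-2/3 + 2*sqrt(2)/3) + 4*(-2/3 + 2*sqrt(2)/3)**3)) = 1/((-2/3 + 2*sqrt(2)/3)*(-167 - 666*(-2/3 + 2*sqrt(2)/3)**2 + (222 - 222*sqrt(2)) + 4*(-2/3 + 2*sqrt(2)/3)**3)) = 1/((-2/3 + 2*sqrt(2)/3)*(55 - 666*(-2/3 + 2*sqrt(2)/3)**2 - 222*sqrt(2) + 4*(-2/3 + 2*sqrt(2)/3)**3))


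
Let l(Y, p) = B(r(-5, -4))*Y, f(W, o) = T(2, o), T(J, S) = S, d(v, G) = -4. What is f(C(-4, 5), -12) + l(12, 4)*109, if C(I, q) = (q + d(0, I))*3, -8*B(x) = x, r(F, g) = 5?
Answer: -1659/2 ≈ -829.50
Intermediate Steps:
B(x) = -x/8
C(I, q) = -12 + 3*q (C(I, q) = (q - 4)*3 = (-4 + q)*3 = -12 + 3*q)
f(W, o) = o
l(Y, p) = -5*Y/8 (l(Y, p) = (-1/8*5)*Y = -5*Y/8)
f(C(-4, 5), -12) + l(12, 4)*109 = -12 - 5/8*12*109 = -12 - 15/2*109 = -12 - 1635/2 = -1659/2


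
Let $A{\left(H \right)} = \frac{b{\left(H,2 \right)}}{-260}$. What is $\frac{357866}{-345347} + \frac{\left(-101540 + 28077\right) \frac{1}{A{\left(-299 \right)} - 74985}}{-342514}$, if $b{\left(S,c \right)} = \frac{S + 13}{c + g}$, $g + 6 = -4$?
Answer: $- \frac{28280806913048094}{27291401995276013} \approx -1.0363$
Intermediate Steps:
$g = -10$ ($g = -6 - 4 = -10$)
$b{\left(S,c \right)} = \frac{13 + S}{-10 + c}$ ($b{\left(S,c \right)} = \frac{S + 13}{c - 10} = \frac{13 + S}{-10 + c}$)
$A{\left(H \right)} = \frac{1}{160} + \frac{H}{2080}$ ($A{\left(H \right)} = \frac{\frac{1}{-10 + 2} \left(13 + H\right)}{-260} = \frac{13 + H}{-8} \left(- \frac{1}{260}\right) = - \frac{13 + H}{8} \left(- \frac{1}{260}\right) = \left(- \frac{13}{8} - \frac{H}{8}\right) \left(- \frac{1}{260}\right) = \frac{1}{160} + \frac{H}{2080}$)
$\frac{357866}{-345347} + \frac{\left(-101540 + 28077\right) \frac{1}{A{\left(-299 \right)} - 74985}}{-342514} = \frac{357866}{-345347} + \frac{\left(-101540 + 28077\right) \frac{1}{\left(\frac{1}{160} + \frac{1}{2080} \left(-299\right)\right) - 74985}}{-342514} = 357866 \left(- \frac{1}{345347}\right) + - \frac{73463}{\left(\frac{1}{160} - \frac{23}{160}\right) - 74985} \left(- \frac{1}{342514}\right) = - \frac{357866}{345347} + - \frac{73463}{- \frac{11}{80} - 74985} \left(- \frac{1}{342514}\right) = - \frac{357866}{345347} + - \frac{73463}{- \frac{5998811}{80}} \left(- \frac{1}{342514}\right) = - \frac{357866}{345347} + \left(-73463\right) \left(- \frac{80}{5998811}\right) \left(- \frac{1}{342514}\right) = - \frac{357866}{345347} + \frac{452080}{461447} \left(- \frac{1}{342514}\right) = - \frac{357866}{345347} - \frac{226040}{79026028879} = - \frac{28280806913048094}{27291401995276013}$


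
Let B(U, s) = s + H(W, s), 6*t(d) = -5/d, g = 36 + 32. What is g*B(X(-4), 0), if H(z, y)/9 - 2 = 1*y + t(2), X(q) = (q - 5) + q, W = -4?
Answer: 969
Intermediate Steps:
g = 68
X(q) = -5 + 2*q (X(q) = (-5 + q) + q = -5 + 2*q)
t(d) = -5/(6*d) (t(d) = (-5/d)/6 = -5/(6*d))
H(z, y) = 57/4 + 9*y (H(z, y) = 18 + 9*(1*y - ⅚/2) = 18 + 9*(y - ⅚*½) = 18 + 9*(y - 5/12) = 18 + 9*(-5/12 + y) = 18 + (-15/4 + 9*y) = 57/4 + 9*y)
B(U, s) = 57/4 + 10*s (B(U, s) = s + (57/4 + 9*s) = 57/4 + 10*s)
g*B(X(-4), 0) = 68*(57/4 + 10*0) = 68*(57/4 + 0) = 68*(57/4) = 969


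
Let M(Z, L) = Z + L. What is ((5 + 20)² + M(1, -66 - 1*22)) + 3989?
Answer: 4527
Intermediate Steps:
M(Z, L) = L + Z
((5 + 20)² + M(1, -66 - 1*22)) + 3989 = ((5 + 20)² + ((-66 - 1*22) + 1)) + 3989 = (25² + ((-66 - 22) + 1)) + 3989 = (625 + (-88 + 1)) + 3989 = (625 - 87) + 3989 = 538 + 3989 = 4527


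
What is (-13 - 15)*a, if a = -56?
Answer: 1568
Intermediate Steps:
(-13 - 15)*a = (-13 - 15)*(-56) = -28*(-56) = 1568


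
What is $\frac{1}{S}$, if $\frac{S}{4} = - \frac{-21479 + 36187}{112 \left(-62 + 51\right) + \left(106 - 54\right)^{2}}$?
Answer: $- \frac{92}{3677} \approx -0.02502$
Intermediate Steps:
$S = - \frac{3677}{92}$ ($S = 4 \left(- \frac{-21479 + 36187}{112 \left(-62 + 51\right) + \left(106 - 54\right)^{2}}\right) = 4 \left(- \frac{14708}{112 \left(-11\right) + 52^{2}}\right) = 4 \left(- \frac{14708}{-1232 + 2704}\right) = 4 \left(- \frac{14708}{1472}\right) = 4 \left(\left(-1\right) \frac{3677}{368}\right) = 4 \left(- \frac{3677}{368}\right) = - \frac{3677}{92} \approx -39.967$)
$\frac{1}{S} = \frac{1}{- \frac{3677}{92}} = - \frac{92}{3677}$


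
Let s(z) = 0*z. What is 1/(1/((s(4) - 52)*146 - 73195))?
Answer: -80787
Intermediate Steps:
s(z) = 0
1/(1/((s(4) - 52)*146 - 73195)) = 1/(1/((0 - 52)*146 - 73195)) = 1/(1/(-52*146 - 73195)) = 1/(1/(-7592 - 73195)) = 1/(1/(-80787)) = 1/(-1/80787) = -80787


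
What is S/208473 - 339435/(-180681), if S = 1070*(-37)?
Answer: 21203290655/12555703371 ≈ 1.6887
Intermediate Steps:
S = -39590
S/208473 - 339435/(-180681) = -39590/208473 - 339435/(-180681) = -39590*1/208473 - 339435*(-1/180681) = -39590/208473 + 113145/60227 = 21203290655/12555703371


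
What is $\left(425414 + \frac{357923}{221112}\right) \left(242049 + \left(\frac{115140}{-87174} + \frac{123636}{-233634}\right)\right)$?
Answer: $\frac{12880900774374482650851985}{125092948960872} \approx 1.0297 \cdot 10^{11}$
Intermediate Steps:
$\left(425414 + \frac{357923}{221112}\right) \left(242049 + \left(\frac{115140}{-87174} + \frac{123636}{-233634}\right)\right) = \left(425414 + 357923 \cdot \frac{1}{221112}\right) \left(242049 + \left(115140 \left(- \frac{1}{87174}\right) + 123636 \left(- \frac{1}{233634}\right)\right)\right) = \left(425414 + \frac{357923}{221112}\right) \left(242049 - \frac{1046623984}{565744731}\right) = \frac{94064498291 \left(242049 - \frac{1046623984}{565744731}\right)}{221112} = \frac{94064498291}{221112} \cdot \frac{136936899769835}{565744731} = \frac{12880900774374482650851985}{125092948960872}$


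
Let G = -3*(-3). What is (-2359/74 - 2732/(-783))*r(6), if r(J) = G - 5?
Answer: -3289858/28971 ≈ -113.56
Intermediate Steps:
G = 9
r(J) = 4 (r(J) = 9 - 5 = 4)
(-2359/74 - 2732/(-783))*r(6) = (-2359/74 - 2732/(-783))*4 = (-2359*1/74 - 2732*(-1/783))*4 = (-2359/74 + 2732/783)*4 = -1644929/57942*4 = -3289858/28971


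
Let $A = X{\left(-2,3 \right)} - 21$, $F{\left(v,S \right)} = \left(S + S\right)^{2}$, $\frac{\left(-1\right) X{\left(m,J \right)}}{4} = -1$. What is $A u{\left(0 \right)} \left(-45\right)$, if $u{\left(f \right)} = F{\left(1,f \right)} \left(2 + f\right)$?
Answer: $0$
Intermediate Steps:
$X{\left(m,J \right)} = 4$ ($X{\left(m,J \right)} = \left(-4\right) \left(-1\right) = 4$)
$F{\left(v,S \right)} = 4 S^{2}$ ($F{\left(v,S \right)} = \left(2 S\right)^{2} = 4 S^{2}$)
$u{\left(f \right)} = 4 f^{2} \left(2 + f\right)$
$A = -17$ ($A = 4 - 21 = -17$)
$A u{\left(0 \right)} \left(-45\right) = - 17 \cdot 4 \cdot 0^{2} \left(2 + 0\right) \left(-45\right) = - 17 \cdot 4 \cdot 0 \cdot 2 \left(-45\right) = \left(-17\right) 0 \left(-45\right) = 0 \left(-45\right) = 0$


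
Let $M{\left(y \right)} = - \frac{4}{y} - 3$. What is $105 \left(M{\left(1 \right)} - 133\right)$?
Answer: $-14700$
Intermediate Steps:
$M{\left(y \right)} = -3 - \frac{4}{y}$
$105 \left(M{\left(1 \right)} - 133\right) = 105 \left(\left(-3 - \frac{4}{1}\right) - 133\right) = 105 \left(\left(-3 - 4\right) - 133\right) = 105 \left(-7 - 133\right) = 105 \left(-140\right) = -14700$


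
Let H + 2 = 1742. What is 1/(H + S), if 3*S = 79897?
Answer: 3/85117 ≈ 3.5246e-5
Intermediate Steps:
H = 1740 (H = -2 + 1742 = 1740)
S = 79897/3 (S = (1/3)*79897 = 79897/3 ≈ 26632.)
1/(H + S) = 1/(1740 + 79897/3) = 1/(85117/3) = 3/85117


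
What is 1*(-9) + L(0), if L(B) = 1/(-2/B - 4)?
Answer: -9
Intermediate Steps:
L(B) = 1/(-4 - 2/B)
1*(-9) + L(0) = 1*(-9) - 1*0/(2 + 4*0) = -9 - 1*0/(2 + 0) = -9 - 1*0/2 = -9 - 1*0*½ = -9 + 0 = -9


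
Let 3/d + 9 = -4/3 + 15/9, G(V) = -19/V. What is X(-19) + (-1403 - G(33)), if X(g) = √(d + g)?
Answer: -46280/33 + I*√13078/26 ≈ -1402.4 + 4.3984*I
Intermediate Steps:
d = -9/26 (d = 3/(-9 + (-4/3 + 15/9)) = 3/(-9 + (-4*⅓ + 15*(⅑))) = 3/(-9 + (-4/3 + 5/3)) = 3/(-9 + ⅓) = 3/(-26/3) = 3*(-3/26) = -9/26 ≈ -0.34615)
X(g) = √(-9/26 + g)
X(-19) + (-1403 - G(33)) = √(-234 + 676*(-19))/26 + (-1403 - (-19)/33) = √(-234 - 12844)/26 + (-1403 - (-19)/33) = √(-13078)/26 + (-1403 - 1*(-19/33)) = (I*√13078)/26 + (-1403 + 19/33) = I*√13078/26 - 46280/33 = -46280/33 + I*√13078/26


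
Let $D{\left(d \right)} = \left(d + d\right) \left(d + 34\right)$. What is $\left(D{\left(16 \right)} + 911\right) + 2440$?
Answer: $4951$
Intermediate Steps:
$D{\left(d \right)} = 2 d \left(34 + d\right)$
$\left(D{\left(16 \right)} + 911\right) + 2440 = \left(2 \cdot 16 \left(34 + 16\right) + 911\right) + 2440 = \left(2 \cdot 16 \cdot 50 + 911\right) + 2440 = \left(1600 + 911\right) + 2440 = 2511 + 2440 = 4951$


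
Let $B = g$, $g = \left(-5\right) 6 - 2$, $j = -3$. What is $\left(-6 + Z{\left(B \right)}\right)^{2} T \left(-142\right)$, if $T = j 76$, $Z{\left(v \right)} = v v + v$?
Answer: $31475817696$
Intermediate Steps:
$g = -32$ ($g = -30 - 2 = -32$)
$B = -32$
$Z{\left(v \right)} = v + v^{2}$ ($Z{\left(v \right)} = v^{2} + v = v + v^{2}$)
$T = -228$ ($T = \left(-3\right) 76 = -228$)
$\left(-6 + Z{\left(B \right)}\right)^{2} T \left(-142\right) = \left(-6 - 32 \left(1 - 32\right)\right)^{2} \left(-228\right) \left(-142\right) = \left(-6 - -992\right)^{2} \left(-228\right) \left(-142\right) = \left(-6 + 992\right)^{2} \left(-228\right) \left(-142\right) = 986^{2} \left(-228\right) \left(-142\right) = 972196 \left(-228\right) \left(-142\right) = \left(-221660688\right) \left(-142\right) = 31475817696$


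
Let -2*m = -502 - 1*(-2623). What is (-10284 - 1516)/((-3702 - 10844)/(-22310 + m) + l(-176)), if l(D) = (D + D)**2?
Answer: -137885950/1447856489 ≈ -0.095235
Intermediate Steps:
m = -2121/2 (m = -(-502 - 1*(-2623))/2 = -(-502 + 2623)/2 = -1/2*2121 = -2121/2 ≈ -1060.5)
l(D) = 4*D**2 (l(D) = (2*D)**2 = 4*D**2)
(-10284 - 1516)/((-3702 - 10844)/(-22310 + m) + l(-176)) = (-10284 - 1516)/((-3702 - 10844)/(-22310 - 2121/2) + 4*(-176)**2) = -11800/(-14546/(-46741/2) + 4*30976) = -11800/(-14546*(-2/46741) + 123904) = -11800/(29092/46741 + 123904) = -11800/5791425956/46741 = -11800*46741/5791425956 = -137885950/1447856489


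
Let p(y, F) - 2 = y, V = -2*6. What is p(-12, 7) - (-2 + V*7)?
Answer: 76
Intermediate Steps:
V = -12
p(y, F) = 2 + y
p(-12, 7) - (-2 + V*7) = (2 - 12) - (-2 - 12*7) = -10 - (-2 - 84) = -10 - 1*(-86) = -10 + 86 = 76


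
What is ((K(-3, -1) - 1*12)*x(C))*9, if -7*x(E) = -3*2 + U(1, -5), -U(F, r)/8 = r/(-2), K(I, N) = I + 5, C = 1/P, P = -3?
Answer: -2340/7 ≈ -334.29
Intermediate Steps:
C = -1/3 (C = 1/(-3) = -1/3 ≈ -0.33333)
K(I, N) = 5 + I
U(F, r) = 4*r (U(F, r) = -8*r/(-2) = -8*r*(-1)/2 = -(-4)*r = 4*r)
x(E) = 26/7 (x(E) = -(-3*2 + 4*(-5))/7 = -(-6 - 20)/7 = -1/7*(-26) = 26/7)
((K(-3, -1) - 1*12)*x(C))*9 = (((5 - 3) - 1*12)*(26/7))*9 = ((2 - 12)*(26/7))*9 = -10*26/7*9 = -260/7*9 = -2340/7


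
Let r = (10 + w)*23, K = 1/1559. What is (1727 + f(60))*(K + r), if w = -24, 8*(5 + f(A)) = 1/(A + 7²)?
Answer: -753791165245/1359448 ≈ -5.5448e+5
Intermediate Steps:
f(A) = -5 + 1/(8*(49 + A)) (f(A) = -5 + 1/(8*(A + 7²)) = -5 + 1/(8*(A + 49)) = -5 + 1/(8*(49 + A)))
K = 1/1559 ≈ 0.00064144
r = -322 (r = (10 - 24)*23 = -14*23 = -322)
(1727 + f(60))*(K + r) = (1727 + (-1959 - 40*60)/(8*(49 + 60)))*(1/1559 - 322) = (1727 + (⅛)*(-1959 - 2400)/109)*(-501997/1559) = (1727 + (⅛)*(1/109)*(-4359))*(-501997/1559) = (1727 - 4359/872)*(-501997/1559) = (1501585/872)*(-501997/1559) = -753791165245/1359448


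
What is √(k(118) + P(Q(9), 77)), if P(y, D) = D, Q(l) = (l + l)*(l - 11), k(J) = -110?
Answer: I*√33 ≈ 5.7446*I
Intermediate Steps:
Q(l) = 2*l*(-11 + l) (Q(l) = (2*l)*(-11 + l) = 2*l*(-11 + l))
√(k(118) + P(Q(9), 77)) = √(-110 + 77) = √(-33) = I*√33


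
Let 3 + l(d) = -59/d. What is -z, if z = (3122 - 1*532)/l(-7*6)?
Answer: 108780/67 ≈ 1623.6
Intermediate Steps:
l(d) = -3 - 59/d
z = -108780/67 (z = (3122 - 1*532)/(-3 - 59/((-7*6))) = (3122 - 532)/(-3 - 59/(-42)) = 2590/(-3 - 59*(-1/42)) = 2590/(-3 + 59/42) = 2590/(-67/42) = 2590*(-42/67) = -108780/67 ≈ -1623.6)
-z = -1*(-108780/67) = 108780/67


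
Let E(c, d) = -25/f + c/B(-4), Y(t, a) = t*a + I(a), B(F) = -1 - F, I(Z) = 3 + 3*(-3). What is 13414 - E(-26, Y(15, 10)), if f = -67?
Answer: 2697881/201 ≈ 13422.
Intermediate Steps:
I(Z) = -6 (I(Z) = 3 - 9 = -6)
Y(t, a) = -6 + a*t (Y(t, a) = t*a - 6 = a*t - 6 = -6 + a*t)
E(c, d) = 25/67 + c/3 (E(c, d) = -25/(-67) + c/(-1 - 1*(-4)) = -25*(-1/67) + c/(-1 + 4) = 25/67 + c/3)
13414 - E(-26, Y(15, 10)) = 13414 - (25/67 + (⅓)*(-26)) = 13414 - (25/67 - 26/3) = 13414 - 1*(-1667/201) = 13414 + 1667/201 = 2697881/201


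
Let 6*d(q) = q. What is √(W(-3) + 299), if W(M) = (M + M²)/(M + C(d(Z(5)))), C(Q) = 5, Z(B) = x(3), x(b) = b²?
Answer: √302 ≈ 17.378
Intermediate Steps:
Z(B) = 9 (Z(B) = 3² = 9)
d(q) = q/6
W(M) = (M + M²)/(5 + M) (W(M) = (M + M²)/(M + 5) = (M + M²)/(5 + M))
√(W(-3) + 299) = √(-3*(1 - 3)/(5 - 3) + 299) = √(-3*(-2)/2 + 299) = √(-3*½*(-2) + 299) = √(3 + 299) = √302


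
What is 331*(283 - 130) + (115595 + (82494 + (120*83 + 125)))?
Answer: 258817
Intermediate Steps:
331*(283 - 130) + (115595 + (82494 + (120*83 + 125))) = 331*153 + (115595 + (82494 + (9960 + 125))) = 50643 + (115595 + (82494 + 10085)) = 50643 + (115595 + 92579) = 50643 + 208174 = 258817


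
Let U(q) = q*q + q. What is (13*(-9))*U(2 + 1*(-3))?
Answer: 0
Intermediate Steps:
U(q) = q + q**2 (U(q) = q**2 + q = q + q**2)
(13*(-9))*U(2 + 1*(-3)) = (13*(-9))*((2 + 1*(-3))*(1 + (2 + 1*(-3)))) = -117*(2 - 3)*(1 + (2 - 3)) = -(-117)*(1 - 1) = -(-117)*0 = -117*0 = 0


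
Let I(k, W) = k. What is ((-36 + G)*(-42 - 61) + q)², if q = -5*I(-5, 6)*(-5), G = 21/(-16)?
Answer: 3539179081/256 ≈ 1.3825e+7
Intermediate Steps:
G = -21/16 (G = 21*(-1/16) = -21/16 ≈ -1.3125)
q = -125 (q = -5*(-5)*(-5) = 25*(-5) = -125)
((-36 + G)*(-42 - 61) + q)² = ((-36 - 21/16)*(-42 - 61) - 125)² = (-597/16*(-103) - 125)² = (61491/16 - 125)² = (59491/16)² = 3539179081/256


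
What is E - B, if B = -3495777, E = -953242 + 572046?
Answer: 3114581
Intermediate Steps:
E = -381196
E - B = -381196 - 1*(-3495777) = -381196 + 3495777 = 3114581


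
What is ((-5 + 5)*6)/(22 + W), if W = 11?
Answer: 0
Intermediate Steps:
((-5 + 5)*6)/(22 + W) = ((-5 + 5)*6)/(22 + 11) = (0*6)/33 = 0*(1/33) = 0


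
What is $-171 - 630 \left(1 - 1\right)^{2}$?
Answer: $-171$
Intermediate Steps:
$-171 - 630 \left(1 - 1\right)^{2} = -171 - 630 \cdot 0^{2} = -171 - 0 = -171 + 0 = -171$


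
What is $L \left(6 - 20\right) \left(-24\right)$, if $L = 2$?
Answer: $672$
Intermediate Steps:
$L \left(6 - 20\right) \left(-24\right) = 2 \left(6 - 20\right) \left(-24\right) = 2 \left(-14\right) \left(-24\right) = \left(-28\right) \left(-24\right) = 672$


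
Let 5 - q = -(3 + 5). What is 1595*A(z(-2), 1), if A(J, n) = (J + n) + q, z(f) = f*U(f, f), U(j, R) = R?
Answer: 28710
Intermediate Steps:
q = 13 (q = 5 - (-1)*(3 + 5) = 5 - (-1)*8 = 5 - 1*(-8) = 5 + 8 = 13)
z(f) = f² (z(f) = f*f = f²)
A(J, n) = 13 + J + n (A(J, n) = (J + n) + 13 = 13 + J + n)
1595*A(z(-2), 1) = 1595*(13 + (-2)² + 1) = 1595*(13 + 4 + 1) = 1595*18 = 28710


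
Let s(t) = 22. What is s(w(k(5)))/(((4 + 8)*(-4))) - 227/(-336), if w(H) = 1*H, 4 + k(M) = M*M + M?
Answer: 73/336 ≈ 0.21726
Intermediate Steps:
k(M) = -4 + M + M² (k(M) = -4 + (M*M + M) = -4 + (M² + M) = -4 + (M + M²) = -4 + M + M²)
w(H) = H
s(w(k(5)))/(((4 + 8)*(-4))) - 227/(-336) = 22/(((4 + 8)*(-4))) - 227/(-336) = 22/((12*(-4))) - 227*(-1/336) = 22/(-48) + 227/336 = 22*(-1/48) + 227/336 = -11/24 + 227/336 = 73/336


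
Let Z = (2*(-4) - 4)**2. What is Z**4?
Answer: 429981696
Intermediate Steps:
Z = 144 (Z = (-8 - 4)**2 = (-12)**2 = 144)
Z**4 = 144**4 = 429981696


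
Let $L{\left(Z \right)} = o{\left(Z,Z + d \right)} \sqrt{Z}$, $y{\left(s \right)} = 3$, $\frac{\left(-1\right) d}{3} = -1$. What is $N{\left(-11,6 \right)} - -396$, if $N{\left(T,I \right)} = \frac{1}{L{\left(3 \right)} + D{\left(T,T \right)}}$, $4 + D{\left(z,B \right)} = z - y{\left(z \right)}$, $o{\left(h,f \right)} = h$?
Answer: $\frac{13066}{33} - \frac{\sqrt{3}}{99} \approx 395.92$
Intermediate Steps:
$d = 3$ ($d = \left(-3\right) \left(-1\right) = 3$)
$L{\left(Z \right)} = Z^{\frac{3}{2}}$ ($L{\left(Z \right)} = Z \sqrt{Z} = Z^{\frac{3}{2}}$)
$D{\left(z,B \right)} = -7 + z$ ($D{\left(z,B \right)} = -4 + \left(z - 3\right) = -4 + \left(-3 + z\right) = -7 + z$)
$N{\left(T,I \right)} = \frac{1}{-7 + T + 3 \sqrt{3}}$ ($N{\left(T,I \right)} = \frac{1}{3^{\frac{3}{2}} + \left(-7 + T\right)} = \frac{1}{3 \sqrt{3} + \left(-7 + T\right)} = \frac{1}{-7 + T + 3 \sqrt{3}}$)
$N{\left(-11,6 \right)} - -396 = \frac{1}{-7 - 11 + 3 \sqrt{3}} - -396 = \frac{1}{-18 + 3 \sqrt{3}} + 396 = 396 + \frac{1}{-18 + 3 \sqrt{3}}$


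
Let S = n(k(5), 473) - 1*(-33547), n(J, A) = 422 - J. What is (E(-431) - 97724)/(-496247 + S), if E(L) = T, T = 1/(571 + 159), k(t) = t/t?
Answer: 71338519/337463670 ≈ 0.21140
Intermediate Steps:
k(t) = 1
T = 1/730 ≈ 0.0013699
E(L) = 1/730
S = 33968 (S = (422 - 1*1) - 1*(-33547) = (422 - 1) + 33547 = 421 + 33547 = 33968)
(E(-431) - 97724)/(-496247 + S) = (1/730 - 97724)/(-496247 + 33968) = -71338519/730/(-462279) = -71338519/730*(-1/462279) = 71338519/337463670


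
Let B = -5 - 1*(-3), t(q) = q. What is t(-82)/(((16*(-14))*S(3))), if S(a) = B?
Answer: -41/224 ≈ -0.18304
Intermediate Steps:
B = -2 (B = -5 + 3 = -2)
S(a) = -2
t(-82)/(((16*(-14))*S(3))) = -82/((16*(-14))*(-2)) = -82/((-224*(-2))) = -82/448 = -82*1/448 = -41/224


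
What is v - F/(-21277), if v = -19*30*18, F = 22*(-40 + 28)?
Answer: -218302284/21277 ≈ -10260.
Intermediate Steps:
F = -264 (F = 22*(-12) = -264)
v = -10260 (v = -570*18 = -10260)
v - F/(-21277) = -10260 - (-264)/(-21277) = -10260 - (-264)*(-1)/21277 = -10260 - 1*264/21277 = -10260 - 264/21277 = -218302284/21277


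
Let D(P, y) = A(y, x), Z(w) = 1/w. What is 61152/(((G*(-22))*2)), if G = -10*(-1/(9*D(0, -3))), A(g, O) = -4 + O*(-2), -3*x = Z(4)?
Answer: 263718/55 ≈ 4794.9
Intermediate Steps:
x = -1/12 (x = -1/3/4 = -1/3*1/4 = -1/12 ≈ -0.083333)
A(g, O) = -4 - 2*O
D(P, y) = -23/6 (D(P, y) = -4 - 2*(-1/12) = -4 + 1/6 = -23/6)
G = -20/69 (G = -10/(-23/6*(-3)*3) = -10/((23/2)*3) = -10/69/2 = -10*2/69 = -20/69 ≈ -0.28986)
61152/(((G*(-22))*2)) = 61152/((-20/69*(-22)*2)) = 61152/(((440/69)*2)) = 61152/(880/69) = 61152*(69/880) = 263718/55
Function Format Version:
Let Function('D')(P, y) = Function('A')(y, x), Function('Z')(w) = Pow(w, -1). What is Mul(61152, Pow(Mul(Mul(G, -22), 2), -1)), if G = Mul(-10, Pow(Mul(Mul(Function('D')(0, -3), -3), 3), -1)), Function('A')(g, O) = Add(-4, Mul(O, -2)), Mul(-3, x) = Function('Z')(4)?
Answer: Rational(263718, 55) ≈ 4794.9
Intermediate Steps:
x = Rational(-1, 12) (x = Mul(Rational(-1, 3), Pow(4, -1)) = Mul(Rational(-1, 3), Rational(1, 4)) = Rational(-1, 12) ≈ -0.083333)
Function('A')(g, O) = Add(-4, Mul(-2, O))
Function('D')(P, y) = Rational(-23, 6) (Function('D')(P, y) = Add(-4, Mul(-2, Rational(-1, 12))) = Add(-4, Rational(1, 6)) = Rational(-23, 6))
G = Rational(-20, 69) (G = Mul(-10, Pow(Mul(Mul(Rational(-23, 6), -3), 3), -1)) = Mul(-10, Pow(Mul(Rational(23, 2), 3), -1)) = Mul(-10, Pow(Rational(69, 2), -1)) = Mul(-10, Rational(2, 69)) = Rational(-20, 69) ≈ -0.28986)
Mul(61152, Pow(Mul(Mul(G, -22), 2), -1)) = Mul(61152, Pow(Mul(Mul(Rational(-20, 69), -22), 2), -1)) = Mul(61152, Pow(Mul(Rational(440, 69), 2), -1)) = Mul(61152, Pow(Rational(880, 69), -1)) = Mul(61152, Rational(69, 880)) = Rational(263718, 55)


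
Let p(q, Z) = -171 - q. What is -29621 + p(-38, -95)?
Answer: -29754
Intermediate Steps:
-29621 + p(-38, -95) = -29621 + (-171 - 1*(-38)) = -29621 + (-171 + 38) = -29621 - 133 = -29754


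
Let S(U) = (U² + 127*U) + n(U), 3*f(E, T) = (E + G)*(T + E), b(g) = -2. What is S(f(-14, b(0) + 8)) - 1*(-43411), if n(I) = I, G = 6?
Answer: 419371/9 ≈ 46597.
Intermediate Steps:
f(E, T) = (6 + E)*(E + T)/3 (f(E, T) = ((E + 6)*(T + E))/3 = ((6 + E)*(E + T))/3 = (6 + E)*(E + T)/3)
S(U) = U² + 128*U (S(U) = (U² + 127*U) + U = U² + 128*U)
S(f(-14, b(0) + 8)) - 1*(-43411) = (2*(-14) + 2*(-2 + 8) + (⅓)*(-14)² + (⅓)*(-14)*(-2 + 8))*(128 + (2*(-14) + 2*(-2 + 8) + (⅓)*(-14)² + (⅓)*(-14)*(-2 + 8))) - 1*(-43411) = (-28 + 2*6 + (⅓)*196 + (⅓)*(-14)*6)*(128 + (-28 + 2*6 + (⅓)*196 + (⅓)*(-14)*6)) + 43411 = (-28 + 12 + 196/3 - 28)*(128 + (-28 + 12 + 196/3 - 28)) + 43411 = 64*(128 + 64/3)/3 + 43411 = (64/3)*(448/3) + 43411 = 28672/9 + 43411 = 419371/9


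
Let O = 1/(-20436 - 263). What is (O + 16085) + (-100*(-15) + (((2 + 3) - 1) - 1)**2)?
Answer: 364178205/20699 ≈ 17594.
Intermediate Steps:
O = -1/20699 (O = 1/(-20699) = -1/20699 ≈ -4.8311e-5)
(O + 16085) + (-100*(-15) + (((2 + 3) - 1) - 1)**2) = (-1/20699 + 16085) + (-100*(-15) + (((2 + 3) - 1) - 1)**2) = 332943414/20699 + (1500 + ((5 - 1) - 1)**2) = 332943414/20699 + (1500 + (4 - 1)**2) = 332943414/20699 + (1500 + 3**2) = 332943414/20699 + (1500 + 9) = 332943414/20699 + 1509 = 364178205/20699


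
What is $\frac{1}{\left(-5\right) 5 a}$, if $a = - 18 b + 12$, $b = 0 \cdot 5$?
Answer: $- \frac{1}{300} \approx -0.0033333$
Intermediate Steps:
$b = 0$
$a = 12$ ($a = \left(-18\right) 0 + 12 = 0 + 12 = 12$)
$\frac{1}{\left(-5\right) 5 a} = \frac{1}{\left(-5\right) 5 \cdot 12} = \frac{1}{\left(-25\right) 12} = \frac{1}{-300} = - \frac{1}{300}$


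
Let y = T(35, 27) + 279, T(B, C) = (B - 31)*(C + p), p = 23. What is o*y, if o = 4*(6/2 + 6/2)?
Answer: 11496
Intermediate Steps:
T(B, C) = (-31 + B)*(23 + C) (T(B, C) = (B - 31)*(C + 23) = (-31 + B)*(23 + C))
y = 479 (y = (-713 - 31*27 + 23*35 + 35*27) + 279 = (-713 - 837 + 805 + 945) + 279 = 200 + 279 = 479)
o = 24 (o = 4*(6*(1/2) + 6*(1/2)) = 4*(3 + 3) = 4*6 = 24)
o*y = 24*479 = 11496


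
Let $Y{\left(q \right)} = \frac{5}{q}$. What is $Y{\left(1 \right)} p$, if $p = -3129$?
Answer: $-15645$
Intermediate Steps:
$Y{\left(1 \right)} p = \frac{5}{1} \left(-3129\right) = 5 \cdot 1 \left(-3129\right) = 5 \left(-3129\right) = -15645$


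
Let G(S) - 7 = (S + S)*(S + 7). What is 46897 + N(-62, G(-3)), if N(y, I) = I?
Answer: 46880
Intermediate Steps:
G(S) = 7 + 2*S*(7 + S) (G(S) = 7 + (S + S)*(S + 7) = 7 + (2*S)*(7 + S) = 7 + 2*S*(7 + S))
46897 + N(-62, G(-3)) = 46897 + (7 + 2*(-3)**2 + 14*(-3)) = 46897 + (7 + 2*9 - 42) = 46897 + (7 + 18 - 42) = 46897 - 17 = 46880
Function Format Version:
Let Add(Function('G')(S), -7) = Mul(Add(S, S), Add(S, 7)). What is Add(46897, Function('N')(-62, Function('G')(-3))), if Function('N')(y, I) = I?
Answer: 46880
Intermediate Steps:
Function('G')(S) = Add(7, Mul(2, S, Add(7, S))) (Function('G')(S) = Add(7, Mul(Add(S, S), Add(S, 7))) = Add(7, Mul(Mul(2, S), Add(7, S))) = Add(7, Mul(2, S, Add(7, S))))
Add(46897, Function('N')(-62, Function('G')(-3))) = Add(46897, Add(7, Mul(2, Pow(-3, 2)), Mul(14, -3))) = Add(46897, Add(7, Mul(2, 9), -42)) = Add(46897, Add(7, 18, -42)) = Add(46897, -17) = 46880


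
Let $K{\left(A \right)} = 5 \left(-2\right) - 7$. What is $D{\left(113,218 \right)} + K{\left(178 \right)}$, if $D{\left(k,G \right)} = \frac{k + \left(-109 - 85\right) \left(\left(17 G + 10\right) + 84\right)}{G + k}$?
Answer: $- \frac{742714}{331} \approx -2243.8$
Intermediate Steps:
$K{\left(A \right)} = -17$ ($K{\left(A \right)} = -10 - 7 = -17$)
$D{\left(k,G \right)} = \frac{-18236 + k - 3298 G}{G + k}$ ($D{\left(k,G \right)} = \frac{k - 194 \left(\left(10 + 17 G\right) + 84\right)}{G + k} = \frac{k - 194 \left(94 + 17 G\right)}{G + k} = \frac{k - \left(18236 + 3298 G\right)}{G + k} = \frac{-18236 + k - 3298 G}{G + k}$)
$D{\left(113,218 \right)} + K{\left(178 \right)} = \frac{-18236 + 113 - 718964}{218 + 113} - 17 = \frac{-18236 + 113 - 718964}{331} - 17 = \frac{1}{331} \left(-737087\right) - 17 = - \frac{737087}{331} - 17 = - \frac{742714}{331}$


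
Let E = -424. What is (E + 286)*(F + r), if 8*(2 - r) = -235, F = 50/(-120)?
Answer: -17089/4 ≈ -4272.3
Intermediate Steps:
F = -5/12 (F = 50*(-1/120) = -5/12 ≈ -0.41667)
r = 251/8 (r = 2 - ⅛*(-235) = 2 + 235/8 = 251/8 ≈ 31.375)
(E + 286)*(F + r) = (-424 + 286)*(-5/12 + 251/8) = -138*743/24 = -17089/4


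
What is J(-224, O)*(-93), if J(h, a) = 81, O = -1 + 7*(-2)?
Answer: -7533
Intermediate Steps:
O = -15 (O = -1 - 14 = -15)
J(-224, O)*(-93) = 81*(-93) = -7533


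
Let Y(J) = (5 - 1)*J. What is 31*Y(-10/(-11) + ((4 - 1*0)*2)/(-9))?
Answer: 248/99 ≈ 2.5051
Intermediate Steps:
Y(J) = 4*J
31*Y(-10/(-11) + ((4 - 1*0)*2)/(-9)) = 31*(4*(-10/(-11) + ((4 - 1*0)*2)/(-9))) = 31*(4*(-10*(-1/11) + ((4 + 0)*2)*(-⅑))) = 31*(4*(10/11 + (4*2)*(-⅑))) = 31*(4*(10/11 + 8*(-⅑))) = 31*(4*(10/11 - 8/9)) = 31*(4*(2/99)) = 31*(8/99) = 248/99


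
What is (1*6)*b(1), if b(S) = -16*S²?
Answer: -96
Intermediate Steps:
(1*6)*b(1) = (1*6)*(-16*1²) = 6*(-16*1) = 6*(-16) = -96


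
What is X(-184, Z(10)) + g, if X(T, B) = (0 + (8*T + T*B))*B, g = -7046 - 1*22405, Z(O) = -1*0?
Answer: -29451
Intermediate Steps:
Z(O) = 0
g = -29451 (g = -7046 - 22405 = -29451)
X(T, B) = B*(8*T + B*T) (X(T, B) = (0 + (8*T + B*T))*B = (8*T + B*T)*B = B*(8*T + B*T))
X(-184, Z(10)) + g = 0*(-184)*(8 + 0) - 29451 = 0*(-184)*8 - 29451 = 0 - 29451 = -29451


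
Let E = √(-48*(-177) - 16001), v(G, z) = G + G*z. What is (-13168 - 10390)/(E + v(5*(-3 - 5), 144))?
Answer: 27327280/6729501 + 23558*I*√7505/33647505 ≈ 4.0608 + 0.060654*I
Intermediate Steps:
E = I*√7505 (E = √(8496 - 16001) = √(-7505) = I*√7505 ≈ 86.631*I)
(-13168 - 10390)/(E + v(5*(-3 - 5), 144)) = (-13168 - 10390)/(I*√7505 + (5*(-3 - 5))*(1 + 144)) = -23558/(I*√7505 + (5*(-8))*145) = -23558/(I*√7505 - 40*145) = -23558/(I*√7505 - 5800) = -23558/(-5800 + I*√7505)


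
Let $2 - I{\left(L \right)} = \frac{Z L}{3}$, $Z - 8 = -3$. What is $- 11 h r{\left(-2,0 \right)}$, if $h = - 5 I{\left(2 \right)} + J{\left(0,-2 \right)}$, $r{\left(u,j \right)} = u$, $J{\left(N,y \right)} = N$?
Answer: $\frac{440}{3} \approx 146.67$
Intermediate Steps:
$Z = 5$ ($Z = 8 - 3 = 5$)
$I{\left(L \right)} = 2 - \frac{5 L}{3}$
$h = \frac{20}{3}$ ($h = - 5 \left(2 - \frac{10}{3}\right) + 0 = \left(-5\right) \left(- \frac{4}{3}\right) + 0 = \frac{20}{3} + 0 = \frac{20}{3} \approx 6.6667$)
$- 11 h r{\left(-2,0 \right)} = \left(-11\right) \frac{20}{3} \left(-2\right) = \left(- \frac{220}{3}\right) \left(-2\right) = \frac{440}{3}$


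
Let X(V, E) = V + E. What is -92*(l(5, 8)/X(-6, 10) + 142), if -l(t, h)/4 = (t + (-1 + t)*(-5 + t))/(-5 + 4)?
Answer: -13524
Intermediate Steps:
X(V, E) = E + V
l(t, h) = 4*t + 4*(-1 + t)*(-5 + t) (l(t, h) = -4*(t + (-1 + t)*(-5 + t))/(-5 + 4) = -4*(t + (-1 + t)*(-5 + t))/(-1) = -4*(t + (-1 + t)*(-5 + t))*(-1) = -4*(-t - (-1 + t)*(-5 + t)) = 4*t + 4*(-1 + t)*(-5 + t))
-92*(l(5, 8)/X(-6, 10) + 142) = -92*((20 - 20*5 + 4*5**2)/(10 - 6) + 142) = -92*((20 - 100 + 4*25)/4 + 142) = -92*((20 - 100 + 100)*(1/4) + 142) = -92*(20*(1/4) + 142) = -92*(5 + 142) = -92*147 = -13524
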